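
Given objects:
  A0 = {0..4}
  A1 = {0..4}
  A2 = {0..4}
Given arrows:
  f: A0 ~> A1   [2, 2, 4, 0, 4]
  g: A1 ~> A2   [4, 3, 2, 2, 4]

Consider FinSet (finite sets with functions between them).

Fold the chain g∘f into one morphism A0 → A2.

  0 f~>2 g~>2
  1 f~>2 g~>2
  2 f~>4 g~>4
  3 f~>0 g~>4
  4 f~>4 g~>4
composite: [2, 2, 4, 4, 4]

Answer: [2, 2, 4, 4, 4]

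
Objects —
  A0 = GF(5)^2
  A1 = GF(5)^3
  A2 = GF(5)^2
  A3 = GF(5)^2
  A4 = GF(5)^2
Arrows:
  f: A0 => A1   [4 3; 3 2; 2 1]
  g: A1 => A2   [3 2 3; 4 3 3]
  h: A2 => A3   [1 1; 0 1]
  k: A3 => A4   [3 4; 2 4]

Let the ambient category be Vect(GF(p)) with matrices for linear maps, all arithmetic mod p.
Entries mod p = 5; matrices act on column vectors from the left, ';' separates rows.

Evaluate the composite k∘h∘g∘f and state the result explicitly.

Answer: [4 0; 4 3]

Trace:
  e0=⟨1,0⟩ f=>⟨4,3,2⟩ g=>⟨4,1⟩ h=>⟨0,1⟩ k=>⟨4,4⟩
  e1=⟨0,1⟩ f=>⟨3,2,1⟩ g=>⟨1,1⟩ h=>⟨2,1⟩ k=>⟨0,3⟩
composite: [4 0; 4 3]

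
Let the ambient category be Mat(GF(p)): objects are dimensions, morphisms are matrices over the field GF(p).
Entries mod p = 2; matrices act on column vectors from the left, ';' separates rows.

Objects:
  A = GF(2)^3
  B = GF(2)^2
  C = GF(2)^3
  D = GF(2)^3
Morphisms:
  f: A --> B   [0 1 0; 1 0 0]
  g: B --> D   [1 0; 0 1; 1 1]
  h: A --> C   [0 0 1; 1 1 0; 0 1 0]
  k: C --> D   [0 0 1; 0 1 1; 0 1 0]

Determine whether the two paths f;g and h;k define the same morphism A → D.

Answer: COMMUTES

Derivation:
Path 1 = f;g:
  e0=[1,0,0] f-->[0,1] g-->[0,1,1]
  e1=[0,1,0] f-->[1,0] g-->[1,0,1]
  e2=[0,0,1] f-->[0,0] g-->[0,0,0]
  composite₁ = [0 1 0; 1 0 0; 1 1 0]
Path 2 = h;k:
  e0=[1,0,0] h-->[0,1,0] k-->[0,1,1]
  e1=[0,1,0] h-->[0,1,1] k-->[1,0,1]
  e2=[0,0,1] h-->[1,0,0] k-->[0,0,0]
  composite₂ = [0 1 0; 1 0 0; 1 1 0]
Equal? YES — commutes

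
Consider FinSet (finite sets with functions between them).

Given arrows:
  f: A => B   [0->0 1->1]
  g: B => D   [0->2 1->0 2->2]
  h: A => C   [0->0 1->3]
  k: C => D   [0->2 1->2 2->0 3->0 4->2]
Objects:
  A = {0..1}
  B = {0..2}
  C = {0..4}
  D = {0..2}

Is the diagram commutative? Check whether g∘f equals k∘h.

Answer: COMMUTES

Work:
Path 1 = f;g:
  0 f=>0 g=>2
  1 f=>1 g=>0
  composite₁ = [0->2 1->0]
Path 2 = h;k:
  0 h=>0 k=>2
  1 h=>3 k=>0
  composite₂ = [0->2 1->0]
Equal? YES — commutes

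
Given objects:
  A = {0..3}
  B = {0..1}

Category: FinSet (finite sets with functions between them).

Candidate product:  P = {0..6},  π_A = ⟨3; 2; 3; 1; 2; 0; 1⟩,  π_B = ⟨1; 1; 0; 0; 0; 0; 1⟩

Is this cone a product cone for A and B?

Answer: NOT A VALID PRODUCT — |P|=7 ≠ |A|·|B|=8

Derivation:
|A|·|B| = 4·2 = 8;  |P| = 7
  → cardinalities differ; no bijection possible.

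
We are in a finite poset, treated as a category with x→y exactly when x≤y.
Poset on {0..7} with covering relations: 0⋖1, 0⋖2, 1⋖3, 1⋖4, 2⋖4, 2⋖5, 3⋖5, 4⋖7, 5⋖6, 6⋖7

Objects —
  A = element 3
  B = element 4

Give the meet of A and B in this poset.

Answer: A∧B = 1

Trace:
Lower bounds of A=3 and B=4: {0,1}
  0 <= 1
  1 <= 1
glb = 1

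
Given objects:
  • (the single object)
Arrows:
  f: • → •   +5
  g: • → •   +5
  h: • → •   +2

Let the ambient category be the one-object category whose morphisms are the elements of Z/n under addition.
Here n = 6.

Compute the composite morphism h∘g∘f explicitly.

Answer: +0

Work:
  0 +5≡5 +5≡4 +2≡0  (mod 6)
⟦path⟧: +0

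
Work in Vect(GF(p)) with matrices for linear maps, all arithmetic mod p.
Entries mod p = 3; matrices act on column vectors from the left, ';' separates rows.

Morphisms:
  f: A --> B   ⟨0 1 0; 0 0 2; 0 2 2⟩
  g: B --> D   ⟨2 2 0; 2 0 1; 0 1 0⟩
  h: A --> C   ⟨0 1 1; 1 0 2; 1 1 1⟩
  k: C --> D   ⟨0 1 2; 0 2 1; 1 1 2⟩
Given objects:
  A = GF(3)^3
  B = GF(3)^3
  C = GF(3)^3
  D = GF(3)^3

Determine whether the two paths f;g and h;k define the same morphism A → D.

Answer: COMMUTES

Work:
1) trace f;g:
  e0=(1,0,0) f-->(0,0,0) g-->(0,0,0)
  e1=(0,1,0) f-->(1,0,2) g-->(2,1,0)
  e2=(0,0,1) f-->(0,2,2) g-->(1,2,2)
  result₁ = ⟨0 2 1; 0 1 2; 0 0 2⟩
2) trace h;k:
  e0=(1,0,0) h-->(0,1,1) k-->(0,0,0)
  e1=(0,1,0) h-->(1,0,1) k-->(2,1,0)
  e2=(0,0,1) h-->(1,2,1) k-->(1,2,2)
  result₂ = ⟨0 2 1; 0 1 2; 0 0 2⟩
Equal? same morphism ✓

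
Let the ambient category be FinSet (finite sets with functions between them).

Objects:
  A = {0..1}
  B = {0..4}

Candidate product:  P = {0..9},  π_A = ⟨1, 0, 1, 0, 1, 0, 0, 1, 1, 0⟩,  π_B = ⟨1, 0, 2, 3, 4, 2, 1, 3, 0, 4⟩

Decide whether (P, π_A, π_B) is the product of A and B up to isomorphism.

Answer: VALID PRODUCT

Derivation:
|A|·|B| = 2·5 = 10;  |P| = 10
Check the pairing map k ↦ (π_A(k), π_B(k)):
  0 : (1,1)
  1 : (0,0)
  2 : (1,2)
  3 : (0,3)
  4 : (1,4)
  5 : (0,2)
  6 : (0,1)
  7 : (1,3)
  8 : (1,0)
  9 : (0,4)
distinct pairs in image: 10 / 10 needed
  → bijection onto A×B; projections well-typed.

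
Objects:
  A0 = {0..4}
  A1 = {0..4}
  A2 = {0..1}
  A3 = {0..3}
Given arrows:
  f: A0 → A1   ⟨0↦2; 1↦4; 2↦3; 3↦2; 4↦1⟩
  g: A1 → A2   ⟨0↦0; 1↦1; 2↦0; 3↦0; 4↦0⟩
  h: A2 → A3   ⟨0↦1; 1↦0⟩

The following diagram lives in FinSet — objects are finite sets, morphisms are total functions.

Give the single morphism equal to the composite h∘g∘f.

  0 f→2 g→0 h→1
  1 f→4 g→0 h→1
  2 f→3 g→0 h→1
  3 f→2 g→0 h→1
  4 f→1 g→1 h→0
result: ⟨0↦1; 1↦1; 2↦1; 3↦1; 4↦0⟩

Answer: ⟨0↦1; 1↦1; 2↦1; 3↦1; 4↦0⟩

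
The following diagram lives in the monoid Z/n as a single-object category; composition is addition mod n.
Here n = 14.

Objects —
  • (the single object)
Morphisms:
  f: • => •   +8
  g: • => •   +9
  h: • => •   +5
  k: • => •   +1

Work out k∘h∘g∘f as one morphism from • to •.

Answer: +9

Derivation:
  0 +8≡8 +9≡3 +5≡8 +1≡9  (mod 14)
result: +9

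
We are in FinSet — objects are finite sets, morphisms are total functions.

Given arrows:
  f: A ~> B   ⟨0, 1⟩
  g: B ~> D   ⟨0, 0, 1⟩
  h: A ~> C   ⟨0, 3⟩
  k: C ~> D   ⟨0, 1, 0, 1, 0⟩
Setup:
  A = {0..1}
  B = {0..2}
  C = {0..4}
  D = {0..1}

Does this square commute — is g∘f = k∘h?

Answer: DOES NOT COMMUTE

Work:
Path 1 = f;g:
  0 f~>0 g~>0
  1 f~>1 g~>0
  result₁ = ⟨0, 0⟩
Path 2 = h;k:
  0 h~>0 k~>0
  1 h~>3 k~>1
  result₂ = ⟨0, 1⟩
Equal? distinct morphisms ✗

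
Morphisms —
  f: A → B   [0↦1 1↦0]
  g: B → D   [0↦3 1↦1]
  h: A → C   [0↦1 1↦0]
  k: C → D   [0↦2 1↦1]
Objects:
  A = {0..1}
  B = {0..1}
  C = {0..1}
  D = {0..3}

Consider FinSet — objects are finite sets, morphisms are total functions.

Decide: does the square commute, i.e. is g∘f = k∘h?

Answer: DOES NOT COMMUTE

Work:
Path 1 = f;g:
  0 f→1 g→1
  1 f→0 g→3
  composite₁ = [0↦1 1↦3]
Path 2 = h;k:
  0 h→1 k→1
  1 h→0 k→2
  composite₂ = [0↦1 1↦2]
Equal? NO — does not commute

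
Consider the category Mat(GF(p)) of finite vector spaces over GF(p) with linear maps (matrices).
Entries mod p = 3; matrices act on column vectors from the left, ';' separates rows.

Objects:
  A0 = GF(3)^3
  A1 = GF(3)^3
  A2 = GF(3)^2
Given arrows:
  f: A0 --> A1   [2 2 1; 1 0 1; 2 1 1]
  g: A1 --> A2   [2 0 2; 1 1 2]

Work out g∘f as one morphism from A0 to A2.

Answer: [2 0 1; 1 1 1]

Derivation:
  e0=(1,0,0) f-->(2,1,2) g-->(2,1)
  e1=(0,1,0) f-->(2,0,1) g-->(0,1)
  e2=(0,0,1) f-->(1,1,1) g-->(1,1)
⟦path⟧: [2 0 1; 1 1 1]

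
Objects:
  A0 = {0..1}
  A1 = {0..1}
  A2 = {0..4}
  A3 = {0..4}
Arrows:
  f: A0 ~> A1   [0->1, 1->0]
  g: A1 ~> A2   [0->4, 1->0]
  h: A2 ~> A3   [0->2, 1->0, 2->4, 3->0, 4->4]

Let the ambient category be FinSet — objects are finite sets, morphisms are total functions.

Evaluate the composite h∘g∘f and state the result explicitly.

  0 f~>1 g~>0 h~>2
  1 f~>0 g~>4 h~>4
⟦path⟧: [0->2, 1->4]

Answer: [0->2, 1->4]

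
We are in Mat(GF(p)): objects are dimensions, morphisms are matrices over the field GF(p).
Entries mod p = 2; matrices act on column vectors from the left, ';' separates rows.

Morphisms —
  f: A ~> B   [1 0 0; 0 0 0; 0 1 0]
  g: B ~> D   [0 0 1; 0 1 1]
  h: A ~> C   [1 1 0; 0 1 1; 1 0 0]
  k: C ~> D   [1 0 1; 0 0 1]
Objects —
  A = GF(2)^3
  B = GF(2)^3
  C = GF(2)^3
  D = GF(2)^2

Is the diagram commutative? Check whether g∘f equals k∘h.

1) trace f;g:
  e0=(1,0,0) f~>(1,0,0) g~>(0,0)
  e1=(0,1,0) f~>(0,0,1) g~>(1,1)
  e2=(0,0,1) f~>(0,0,0) g~>(0,0)
  result₁ = [0 1 0; 0 1 0]
2) trace h;k:
  e0=(1,0,0) h~>(1,0,1) k~>(0,1)
  e1=(0,1,0) h~>(1,1,0) k~>(1,0)
  e2=(0,0,1) h~>(0,1,0) k~>(0,0)
  result₂ = [0 1 0; 1 0 0]
Equal? distinct morphisms ✗

Answer: DOES NOT COMMUTE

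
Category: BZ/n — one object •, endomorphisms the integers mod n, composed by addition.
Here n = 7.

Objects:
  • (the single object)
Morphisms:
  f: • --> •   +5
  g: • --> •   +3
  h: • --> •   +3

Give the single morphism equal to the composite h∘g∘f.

Answer: +4

Derivation:
  0 +5≡5 +3≡1 +3≡4  (mod 7)
result: +4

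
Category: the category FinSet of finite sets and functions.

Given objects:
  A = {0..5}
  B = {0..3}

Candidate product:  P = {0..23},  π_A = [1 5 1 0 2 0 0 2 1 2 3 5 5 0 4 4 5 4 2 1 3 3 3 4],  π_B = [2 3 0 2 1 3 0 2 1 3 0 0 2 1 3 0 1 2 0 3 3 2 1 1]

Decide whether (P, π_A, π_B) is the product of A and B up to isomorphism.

|A|·|B| = 6·4 = 24;  |P| = 24
Check the pairing map k ↦ (π_A(k), π_B(k)):
  0 -> (1,2)
  1 -> (5,3)
  2 -> (1,0)
  3 -> (0,2)
  4 -> (2,1)
  5 -> (0,3)
  6 -> (0,0)
  7 -> (2,2)
  8 -> (1,1)
  9 -> (2,3)
  10 -> (3,0)
  11 -> (5,0)
  12 -> (5,2)
  13 -> (0,1)
  14 -> (4,3)
  15 -> (4,0)
  16 -> (5,1)
  17 -> (4,2)
  18 -> (2,0)
  19 -> (1,3)
  20 -> (3,3)
  21 -> (3,2)
  22 -> (3,1)
  23 -> (4,1)
distinct pairs in image: 24 / 24 needed
  → bijection onto A×B; projections well-typed.

Answer: VALID PRODUCT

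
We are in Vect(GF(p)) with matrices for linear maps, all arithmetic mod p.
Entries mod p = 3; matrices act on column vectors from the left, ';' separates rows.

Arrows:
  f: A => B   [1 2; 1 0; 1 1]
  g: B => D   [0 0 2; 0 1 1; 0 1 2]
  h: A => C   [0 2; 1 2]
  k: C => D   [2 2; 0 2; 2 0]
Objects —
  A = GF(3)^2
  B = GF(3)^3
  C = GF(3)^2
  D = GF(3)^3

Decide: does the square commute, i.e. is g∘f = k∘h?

Answer: DOES NOT COMMUTE

Trace:
Along f;g (path 1):
  e0=(1,0) f=>(1,1,1) g=>(2,2,0)
  e1=(0,1) f=>(2,0,1) g=>(2,1,2)
  ⟦path⟧₁ = [2 2; 2 1; 0 2]
Along h;k (path 2):
  e0=(1,0) h=>(0,1) k=>(2,2,0)
  e1=(0,1) h=>(2,2) k=>(2,1,1)
  ⟦path⟧₂ = [2 2; 2 1; 0 1]
Equal? differ; not commutative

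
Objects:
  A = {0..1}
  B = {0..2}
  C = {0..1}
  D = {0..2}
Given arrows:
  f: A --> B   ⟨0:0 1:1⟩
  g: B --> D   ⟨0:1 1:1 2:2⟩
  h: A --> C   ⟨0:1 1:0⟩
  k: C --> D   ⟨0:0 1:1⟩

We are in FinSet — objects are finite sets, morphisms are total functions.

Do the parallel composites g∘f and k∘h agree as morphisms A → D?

Answer: DOES NOT COMMUTE

Derivation:
Along f;g (path 1):
  0 f-->0 g-->1
  1 f-->1 g-->1
  composite₁ = ⟨0:1 1:1⟩
Along h;k (path 2):
  0 h-->1 k-->1
  1 h-->0 k-->0
  composite₂ = ⟨0:1 1:0⟩
Equal? distinct morphisms ✗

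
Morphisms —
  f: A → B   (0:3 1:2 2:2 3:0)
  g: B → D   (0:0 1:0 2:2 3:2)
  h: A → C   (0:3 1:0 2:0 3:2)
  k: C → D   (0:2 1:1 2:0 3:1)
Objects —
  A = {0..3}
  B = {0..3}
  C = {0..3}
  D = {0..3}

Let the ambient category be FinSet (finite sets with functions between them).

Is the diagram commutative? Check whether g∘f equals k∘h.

Along f;g (path 1):
  0 f→3 g→2
  1 f→2 g→2
  2 f→2 g→2
  3 f→0 g→0
  composite₁ = (0:2 1:2 2:2 3:0)
Along h;k (path 2):
  0 h→3 k→1
  1 h→0 k→2
  2 h→0 k→2
  3 h→2 k→0
  composite₂ = (0:1 1:2 2:2 3:0)
Equal? differ; not commutative

Answer: DOES NOT COMMUTE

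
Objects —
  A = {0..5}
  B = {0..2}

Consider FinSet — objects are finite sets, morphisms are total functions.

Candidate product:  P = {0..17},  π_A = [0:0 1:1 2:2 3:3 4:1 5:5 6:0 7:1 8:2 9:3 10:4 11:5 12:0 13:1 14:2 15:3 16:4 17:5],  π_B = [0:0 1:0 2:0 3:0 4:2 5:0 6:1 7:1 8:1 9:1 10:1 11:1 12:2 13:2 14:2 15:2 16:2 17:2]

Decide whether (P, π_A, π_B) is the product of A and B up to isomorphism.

|A|·|B| = 6·3 = 18;  |P| = 18
Check the pairing map k ↦ (π_A(k), π_B(k)):
  0 : (0,0)
  1 : (1,0)
  2 : (2,0)
  3 : (3,0)
  4 : (1,2)
  5 : (5,0)
  6 : (0,1)
  7 : (1,1)
  8 : (2,1)
  9 : (3,1)
  10 : (4,1)
  11 : (5,1)
  12 : (0,2)
  13 : (1,2)  ✗ repeats pair of k=4
  14 : (2,2)
  15 : (3,2)
  16 : (4,2)
  17 : (5,2)
distinct pairs in image: 17 / 18 needed
  → (1,2) hit at k=4 and k=13

Answer: NOT A VALID PRODUCT — duplicate pair at indices 13,4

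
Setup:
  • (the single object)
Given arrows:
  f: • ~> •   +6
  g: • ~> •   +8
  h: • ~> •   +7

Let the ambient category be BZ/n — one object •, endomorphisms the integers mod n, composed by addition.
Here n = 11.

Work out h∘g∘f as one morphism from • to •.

  0 +6≡6 +8≡3 +7≡10  (mod 11)
⟦path⟧: +10

Answer: +10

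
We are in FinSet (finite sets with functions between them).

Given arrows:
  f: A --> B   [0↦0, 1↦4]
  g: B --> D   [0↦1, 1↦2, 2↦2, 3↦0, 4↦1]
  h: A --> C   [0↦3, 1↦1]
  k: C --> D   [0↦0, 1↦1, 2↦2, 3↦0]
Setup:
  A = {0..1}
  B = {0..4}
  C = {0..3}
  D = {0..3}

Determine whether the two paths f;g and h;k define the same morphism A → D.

Path 1 = f;g:
  0 f-->0 g-->1
  1 f-->4 g-->1
  ⟦path⟧₁ = [0↦1, 1↦1]
Path 2 = h;k:
  0 h-->3 k-->0
  1 h-->1 k-->1
  ⟦path⟧₂ = [0↦0, 1↦1]
Equal? NO — does not commute

Answer: DOES NOT COMMUTE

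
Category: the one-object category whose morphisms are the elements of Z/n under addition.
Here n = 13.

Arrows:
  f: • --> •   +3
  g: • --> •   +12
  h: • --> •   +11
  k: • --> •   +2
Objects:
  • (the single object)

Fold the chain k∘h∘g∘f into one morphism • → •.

Answer: +2

Trace:
  0 +3≡3 +12≡2 +11≡0 +2≡2  (mod 13)
⟦path⟧: +2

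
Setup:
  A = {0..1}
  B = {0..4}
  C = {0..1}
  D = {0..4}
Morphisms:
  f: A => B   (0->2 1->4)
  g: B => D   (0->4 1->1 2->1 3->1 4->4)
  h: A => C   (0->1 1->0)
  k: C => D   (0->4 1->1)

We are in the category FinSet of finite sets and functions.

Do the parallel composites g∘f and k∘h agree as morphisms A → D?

Along f;g (path 1):
  0 f=>2 g=>1
  1 f=>4 g=>4
  ⟦path⟧₁ = (0->1 1->4)
Along h;k (path 2):
  0 h=>1 k=>1
  1 h=>0 k=>4
  ⟦path⟧₂ = (0->1 1->4)
Equal? equal; square commutes

Answer: COMMUTES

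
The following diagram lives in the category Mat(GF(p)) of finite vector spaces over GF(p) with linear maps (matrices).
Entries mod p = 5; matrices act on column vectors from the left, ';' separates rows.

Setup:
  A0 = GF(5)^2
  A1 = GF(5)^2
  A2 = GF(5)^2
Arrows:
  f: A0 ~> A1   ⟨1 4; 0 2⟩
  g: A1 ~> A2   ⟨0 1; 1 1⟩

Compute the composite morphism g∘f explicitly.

  e0=⟨1,0⟩ f~>⟨1,0⟩ g~>⟨0,1⟩
  e1=⟨0,1⟩ f~>⟨4,2⟩ g~>⟨2,1⟩
composite: ⟨0 2; 1 1⟩

Answer: ⟨0 2; 1 1⟩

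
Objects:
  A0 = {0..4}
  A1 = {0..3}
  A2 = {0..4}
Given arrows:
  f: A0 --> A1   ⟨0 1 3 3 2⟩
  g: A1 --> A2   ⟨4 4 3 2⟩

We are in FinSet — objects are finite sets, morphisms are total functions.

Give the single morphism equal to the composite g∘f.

Answer: ⟨4 4 2 2 3⟩

Derivation:
  0 f-->0 g-->4
  1 f-->1 g-->4
  2 f-->3 g-->2
  3 f-->3 g-->2
  4 f-->2 g-->3
⟦path⟧: ⟨4 4 2 2 3⟩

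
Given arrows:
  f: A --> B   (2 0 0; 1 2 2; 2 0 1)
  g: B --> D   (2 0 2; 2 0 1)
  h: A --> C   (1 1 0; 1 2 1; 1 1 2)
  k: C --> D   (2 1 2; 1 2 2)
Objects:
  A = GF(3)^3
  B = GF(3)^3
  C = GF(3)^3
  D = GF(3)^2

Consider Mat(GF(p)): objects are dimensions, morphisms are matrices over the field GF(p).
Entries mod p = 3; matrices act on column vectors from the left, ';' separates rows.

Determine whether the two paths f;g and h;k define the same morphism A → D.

Along f;g (path 1):
  e0=[1,0,0] f-->[2,1,2] g-->[2,0]
  e1=[0,1,0] f-->[0,2,0] g-->[0,0]
  e2=[0,0,1] f-->[0,2,1] g-->[2,1]
  composite₁ = (2 0 2; 0 0 1)
Along h;k (path 2):
  e0=[1,0,0] h-->[1,1,1] k-->[2,2]
  e1=[0,1,0] h-->[1,2,1] k-->[0,1]
  e2=[0,0,1] h-->[0,1,2] k-->[2,0]
  composite₂ = (2 0 2; 2 1 0)
Equal? NO — does not commute

Answer: DOES NOT COMMUTE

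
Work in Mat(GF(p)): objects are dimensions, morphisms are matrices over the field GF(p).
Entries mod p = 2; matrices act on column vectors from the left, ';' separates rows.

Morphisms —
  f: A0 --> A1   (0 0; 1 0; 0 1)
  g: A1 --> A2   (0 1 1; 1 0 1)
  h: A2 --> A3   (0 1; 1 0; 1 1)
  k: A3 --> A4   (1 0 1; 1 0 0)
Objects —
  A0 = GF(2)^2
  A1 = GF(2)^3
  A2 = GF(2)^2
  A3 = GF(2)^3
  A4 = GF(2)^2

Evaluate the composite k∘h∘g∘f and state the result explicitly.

Answer: (1 1; 0 1)

Work:
  e0=[1,0] f-->[0,1,0] g-->[1,0] h-->[0,1,1] k-->[1,0]
  e1=[0,1] f-->[0,0,1] g-->[1,1] h-->[1,1,0] k-->[1,1]
⟦path⟧: (1 1; 0 1)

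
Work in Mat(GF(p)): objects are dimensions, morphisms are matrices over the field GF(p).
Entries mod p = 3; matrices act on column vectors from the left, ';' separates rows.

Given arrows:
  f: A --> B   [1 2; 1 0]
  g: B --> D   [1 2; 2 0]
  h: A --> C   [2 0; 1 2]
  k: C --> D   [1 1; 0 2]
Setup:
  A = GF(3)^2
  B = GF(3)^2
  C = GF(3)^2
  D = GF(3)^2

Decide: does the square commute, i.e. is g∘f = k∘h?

Answer: COMMUTES

Derivation:
Along f;g (path 1):
  e0=[1,0] f-->[1,1] g-->[0,2]
  e1=[0,1] f-->[2,0] g-->[2,1]
  composite₁ = [0 2; 2 1]
Along h;k (path 2):
  e0=[1,0] h-->[2,1] k-->[0,2]
  e1=[0,1] h-->[0,2] k-->[2,1]
  composite₂ = [0 2; 2 1]
Equal? same morphism ✓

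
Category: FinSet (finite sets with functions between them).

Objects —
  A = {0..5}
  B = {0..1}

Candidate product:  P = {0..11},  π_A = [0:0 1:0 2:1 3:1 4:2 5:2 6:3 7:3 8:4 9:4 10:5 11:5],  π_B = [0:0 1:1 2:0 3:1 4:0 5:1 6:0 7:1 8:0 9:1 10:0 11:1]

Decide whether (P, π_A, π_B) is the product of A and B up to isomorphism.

|A|·|B| = 6·2 = 12;  |P| = 12
Check the pairing map k ↦ (π_A(k), π_B(k)):
  0 : (0,0)
  1 : (0,1)
  2 : (1,0)
  3 : (1,1)
  4 : (2,0)
  5 : (2,1)
  6 : (3,0)
  7 : (3,1)
  8 : (4,0)
  9 : (4,1)
  10 : (5,0)
  11 : (5,1)
distinct pairs in image: 12 / 12 needed
  → bijection onto A×B; projections well-typed.

Answer: VALID PRODUCT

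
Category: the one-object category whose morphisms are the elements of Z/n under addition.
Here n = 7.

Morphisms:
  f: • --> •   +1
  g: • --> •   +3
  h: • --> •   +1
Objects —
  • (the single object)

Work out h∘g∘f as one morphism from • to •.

  0 +1≡1 +3≡4 +1≡5  (mod 7)
composite: +5

Answer: +5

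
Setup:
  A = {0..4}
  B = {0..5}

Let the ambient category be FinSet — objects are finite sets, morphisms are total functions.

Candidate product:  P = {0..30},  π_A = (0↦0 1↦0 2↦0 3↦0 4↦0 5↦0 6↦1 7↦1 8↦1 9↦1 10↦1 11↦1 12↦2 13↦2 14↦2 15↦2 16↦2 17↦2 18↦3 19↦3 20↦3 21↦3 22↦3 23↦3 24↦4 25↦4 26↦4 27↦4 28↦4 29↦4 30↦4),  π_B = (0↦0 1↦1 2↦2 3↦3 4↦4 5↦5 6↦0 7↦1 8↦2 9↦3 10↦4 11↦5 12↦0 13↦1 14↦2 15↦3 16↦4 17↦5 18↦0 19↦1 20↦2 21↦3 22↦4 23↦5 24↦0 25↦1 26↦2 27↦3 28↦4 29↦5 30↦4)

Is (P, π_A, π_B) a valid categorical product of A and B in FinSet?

|A|·|B| = 5·6 = 30;  |P| = 31
  → cardinalities differ; no bijection possible.

Answer: NOT A VALID PRODUCT — |P|=31 ≠ |A|·|B|=30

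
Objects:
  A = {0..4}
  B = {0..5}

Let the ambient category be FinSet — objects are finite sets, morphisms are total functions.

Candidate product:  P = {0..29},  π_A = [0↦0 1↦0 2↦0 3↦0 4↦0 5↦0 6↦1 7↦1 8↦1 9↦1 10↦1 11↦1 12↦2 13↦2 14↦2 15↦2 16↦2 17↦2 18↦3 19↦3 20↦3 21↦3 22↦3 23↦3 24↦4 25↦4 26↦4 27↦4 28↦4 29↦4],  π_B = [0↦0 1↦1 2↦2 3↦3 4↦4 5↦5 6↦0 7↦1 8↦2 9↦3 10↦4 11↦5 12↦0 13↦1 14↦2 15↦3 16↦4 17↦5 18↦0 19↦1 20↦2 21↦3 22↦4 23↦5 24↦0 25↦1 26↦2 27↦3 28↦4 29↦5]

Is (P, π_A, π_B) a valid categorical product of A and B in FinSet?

|A|·|B| = 5·6 = 30;  |P| = 30
Check the pairing map k ↦ (π_A(k), π_B(k)):
  0 ↦ (0,0)
  1 ↦ (0,1)
  2 ↦ (0,2)
  3 ↦ (0,3)
  4 ↦ (0,4)
  5 ↦ (0,5)
  6 ↦ (1,0)
  7 ↦ (1,1)
  8 ↦ (1,2)
  9 ↦ (1,3)
  10 ↦ (1,4)
  11 ↦ (1,5)
  12 ↦ (2,0)
  13 ↦ (2,1)
  14 ↦ (2,2)
  15 ↦ (2,3)
  16 ↦ (2,4)
  17 ↦ (2,5)
  18 ↦ (3,0)
  19 ↦ (3,1)
  20 ↦ (3,2)
  21 ↦ (3,3)
  22 ↦ (3,4)
  23 ↦ (3,5)
  24 ↦ (4,0)
  25 ↦ (4,1)
  26 ↦ (4,2)
  27 ↦ (4,3)
  28 ↦ (4,4)
  29 ↦ (4,5)
distinct pairs in image: 30 / 30 needed
  → bijection onto A×B; projections well-typed.

Answer: VALID PRODUCT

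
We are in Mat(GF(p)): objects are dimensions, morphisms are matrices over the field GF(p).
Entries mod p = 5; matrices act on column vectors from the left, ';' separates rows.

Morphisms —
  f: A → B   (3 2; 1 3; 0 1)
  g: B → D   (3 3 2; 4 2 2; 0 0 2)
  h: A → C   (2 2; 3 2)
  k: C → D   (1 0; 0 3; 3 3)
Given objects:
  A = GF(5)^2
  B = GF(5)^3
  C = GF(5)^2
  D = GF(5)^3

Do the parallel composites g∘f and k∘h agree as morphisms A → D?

Answer: COMMUTES

Work:
Path 1 = f;g:
  e0=[1,0] f→[3,1,0] g→[2,4,0]
  e1=[0,1] f→[2,3,1] g→[2,1,2]
  composite₁ = (2 2; 4 1; 0 2)
Path 2 = h;k:
  e0=[1,0] h→[2,3] k→[2,4,0]
  e1=[0,1] h→[2,2] k→[2,1,2]
  composite₂ = (2 2; 4 1; 0 2)
Equal? equal; square commutes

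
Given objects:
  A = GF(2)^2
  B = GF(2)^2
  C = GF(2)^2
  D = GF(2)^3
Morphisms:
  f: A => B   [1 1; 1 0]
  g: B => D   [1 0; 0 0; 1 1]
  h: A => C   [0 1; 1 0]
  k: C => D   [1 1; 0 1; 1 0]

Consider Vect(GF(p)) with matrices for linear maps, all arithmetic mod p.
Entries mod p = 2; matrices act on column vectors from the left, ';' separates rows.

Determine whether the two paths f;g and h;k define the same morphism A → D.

Answer: DOES NOT COMMUTE

Work:
Path 1 = f;g:
  e0=(1,0) f=>(1,1) g=>(1,0,0)
  e1=(0,1) f=>(1,0) g=>(1,0,1)
  ⟦path⟧₁ = [1 1; 0 0; 0 1]
Path 2 = h;k:
  e0=(1,0) h=>(0,1) k=>(1,1,0)
  e1=(0,1) h=>(1,0) k=>(1,0,1)
  ⟦path⟧₂ = [1 1; 1 0; 0 1]
Equal? NO — does not commute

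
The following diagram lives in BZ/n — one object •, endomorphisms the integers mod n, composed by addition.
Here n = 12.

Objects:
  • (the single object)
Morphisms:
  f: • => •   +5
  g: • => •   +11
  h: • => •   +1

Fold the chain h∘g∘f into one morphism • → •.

  0 +5≡5 +11≡4 +1≡5  (mod 12)
result: +5

Answer: +5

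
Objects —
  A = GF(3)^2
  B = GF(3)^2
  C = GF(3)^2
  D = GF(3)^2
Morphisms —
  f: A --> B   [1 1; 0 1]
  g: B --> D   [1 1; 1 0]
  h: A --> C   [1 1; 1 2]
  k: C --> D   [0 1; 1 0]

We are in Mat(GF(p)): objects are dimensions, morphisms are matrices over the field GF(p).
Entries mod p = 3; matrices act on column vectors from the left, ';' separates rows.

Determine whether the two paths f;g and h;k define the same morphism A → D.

Answer: COMMUTES

Work:
1) trace f;g:
  e0=⟨1,0⟩ f-->⟨1,0⟩ g-->⟨1,1⟩
  e1=⟨0,1⟩ f-->⟨1,1⟩ g-->⟨2,1⟩
  ⟦path⟧₁ = [1 2; 1 1]
2) trace h;k:
  e0=⟨1,0⟩ h-->⟨1,1⟩ k-->⟨1,1⟩
  e1=⟨0,1⟩ h-->⟨1,2⟩ k-->⟨2,1⟩
  ⟦path⟧₂ = [1 2; 1 1]
Equal? same morphism ✓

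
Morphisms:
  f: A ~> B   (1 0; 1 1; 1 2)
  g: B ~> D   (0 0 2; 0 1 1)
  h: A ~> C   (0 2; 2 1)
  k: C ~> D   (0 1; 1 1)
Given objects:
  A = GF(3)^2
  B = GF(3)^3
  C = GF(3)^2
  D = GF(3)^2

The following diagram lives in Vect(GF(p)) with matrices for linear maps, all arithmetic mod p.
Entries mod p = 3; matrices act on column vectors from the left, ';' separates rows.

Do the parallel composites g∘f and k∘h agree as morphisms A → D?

Along f;g (path 1):
  e0=(1,0) f~>(1,1,1) g~>(2,2)
  e1=(0,1) f~>(0,1,2) g~>(1,0)
  composite₁ = (2 1; 2 0)
Along h;k (path 2):
  e0=(1,0) h~>(0,2) k~>(2,2)
  e1=(0,1) h~>(2,1) k~>(1,0)
  composite₂ = (2 1; 2 0)
Equal? same morphism ✓

Answer: COMMUTES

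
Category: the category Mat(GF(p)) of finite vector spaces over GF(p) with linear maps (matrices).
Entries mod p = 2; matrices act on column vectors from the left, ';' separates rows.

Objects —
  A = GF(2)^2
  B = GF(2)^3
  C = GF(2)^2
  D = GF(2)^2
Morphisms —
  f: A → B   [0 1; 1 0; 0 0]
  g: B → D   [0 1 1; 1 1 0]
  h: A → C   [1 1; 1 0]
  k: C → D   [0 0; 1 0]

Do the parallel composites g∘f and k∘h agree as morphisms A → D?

Answer: DOES NOT COMMUTE

Derivation:
1) trace f;g:
  e0=(1,0) f→(0,1,0) g→(1,1)
  e1=(0,1) f→(1,0,0) g→(0,1)
  ⟦path⟧₁ = [1 0; 1 1]
2) trace h;k:
  e0=(1,0) h→(1,1) k→(0,1)
  e1=(0,1) h→(1,0) k→(0,1)
  ⟦path⟧₂ = [0 0; 1 1]
Equal? NO — does not commute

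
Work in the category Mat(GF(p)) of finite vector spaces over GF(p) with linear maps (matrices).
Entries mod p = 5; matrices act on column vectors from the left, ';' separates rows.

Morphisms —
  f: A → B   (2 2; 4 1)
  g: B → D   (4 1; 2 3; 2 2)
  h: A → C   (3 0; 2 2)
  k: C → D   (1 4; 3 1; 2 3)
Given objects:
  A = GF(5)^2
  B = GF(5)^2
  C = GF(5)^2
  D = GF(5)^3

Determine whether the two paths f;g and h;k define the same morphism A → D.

Answer: DOES NOT COMMUTE

Derivation:
1) trace f;g:
  e0=⟨1,0⟩ f→⟨2,4⟩ g→⟨2,1,2⟩
  e1=⟨0,1⟩ f→⟨2,1⟩ g→⟨4,2,1⟩
  result₁ = (2 4; 1 2; 2 1)
2) trace h;k:
  e0=⟨1,0⟩ h→⟨3,2⟩ k→⟨1,1,2⟩
  e1=⟨0,1⟩ h→⟨0,2⟩ k→⟨3,2,1⟩
  result₂ = (1 3; 1 2; 2 1)
Equal? distinct morphisms ✗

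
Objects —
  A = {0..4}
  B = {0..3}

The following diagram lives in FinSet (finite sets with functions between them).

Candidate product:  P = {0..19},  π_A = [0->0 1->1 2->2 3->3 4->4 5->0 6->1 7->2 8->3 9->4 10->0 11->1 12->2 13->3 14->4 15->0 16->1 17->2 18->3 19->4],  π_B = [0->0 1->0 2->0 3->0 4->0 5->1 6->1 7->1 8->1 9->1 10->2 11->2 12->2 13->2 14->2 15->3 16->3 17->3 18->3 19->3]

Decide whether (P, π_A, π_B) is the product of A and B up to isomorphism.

Answer: VALID PRODUCT

Derivation:
|A|·|B| = 5·4 = 20;  |P| = 20
Check the pairing map k ↦ (π_A(k), π_B(k)):
  0 -> (0,0)
  1 -> (1,0)
  2 -> (2,0)
  3 -> (3,0)
  4 -> (4,0)
  5 -> (0,1)
  6 -> (1,1)
  7 -> (2,1)
  8 -> (3,1)
  9 -> (4,1)
  10 -> (0,2)
  11 -> (1,2)
  12 -> (2,2)
  13 -> (3,2)
  14 -> (4,2)
  15 -> (0,3)
  16 -> (1,3)
  17 -> (2,3)
  18 -> (3,3)
  19 -> (4,3)
distinct pairs in image: 20 / 20 needed
  → bijection onto A×B; projections well-typed.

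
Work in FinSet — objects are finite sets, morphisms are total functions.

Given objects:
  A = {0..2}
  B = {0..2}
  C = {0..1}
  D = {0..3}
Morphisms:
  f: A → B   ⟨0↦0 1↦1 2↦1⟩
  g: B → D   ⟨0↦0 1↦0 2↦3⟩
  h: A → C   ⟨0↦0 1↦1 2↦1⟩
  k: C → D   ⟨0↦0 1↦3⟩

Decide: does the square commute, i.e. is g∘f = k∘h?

Path 1 = f;g:
  0 f→0 g→0
  1 f→1 g→0
  2 f→1 g→0
  ⟦path⟧₁ = ⟨0↦0 1↦0 2↦0⟩
Path 2 = h;k:
  0 h→0 k→0
  1 h→1 k→3
  2 h→1 k→3
  ⟦path⟧₂ = ⟨0↦0 1↦3 2↦3⟩
Equal? NO — does not commute

Answer: DOES NOT COMMUTE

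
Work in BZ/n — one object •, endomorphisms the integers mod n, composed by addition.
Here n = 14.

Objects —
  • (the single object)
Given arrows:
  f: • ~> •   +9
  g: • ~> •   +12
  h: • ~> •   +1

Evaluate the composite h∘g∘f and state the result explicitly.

  0 +9≡9 +12≡7 +1≡8  (mod 14)
result: +8

Answer: +8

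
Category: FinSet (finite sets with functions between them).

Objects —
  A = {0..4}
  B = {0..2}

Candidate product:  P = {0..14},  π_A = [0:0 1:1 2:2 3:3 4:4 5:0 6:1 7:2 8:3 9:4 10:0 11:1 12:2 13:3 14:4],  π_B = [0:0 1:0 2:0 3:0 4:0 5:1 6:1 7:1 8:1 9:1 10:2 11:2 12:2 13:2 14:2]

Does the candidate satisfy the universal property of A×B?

Answer: VALID PRODUCT

Work:
|A|·|B| = 5·3 = 15;  |P| = 15
Check the pairing map k ↦ (π_A(k), π_B(k)):
  0 : (0,0)
  1 : (1,0)
  2 : (2,0)
  3 : (3,0)
  4 : (4,0)
  5 : (0,1)
  6 : (1,1)
  7 : (2,1)
  8 : (3,1)
  9 : (4,1)
  10 : (0,2)
  11 : (1,2)
  12 : (2,2)
  13 : (3,2)
  14 : (4,2)
distinct pairs in image: 15 / 15 needed
  → bijection onto A×B; projections well-typed.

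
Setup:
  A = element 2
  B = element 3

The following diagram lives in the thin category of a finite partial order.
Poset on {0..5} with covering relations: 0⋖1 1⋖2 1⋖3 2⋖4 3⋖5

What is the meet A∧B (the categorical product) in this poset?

Answer: A∧B = 1

Work:
Common predecessors of 2,3: {0,1}
  0 <= 1
  1 <= 1
glb = 1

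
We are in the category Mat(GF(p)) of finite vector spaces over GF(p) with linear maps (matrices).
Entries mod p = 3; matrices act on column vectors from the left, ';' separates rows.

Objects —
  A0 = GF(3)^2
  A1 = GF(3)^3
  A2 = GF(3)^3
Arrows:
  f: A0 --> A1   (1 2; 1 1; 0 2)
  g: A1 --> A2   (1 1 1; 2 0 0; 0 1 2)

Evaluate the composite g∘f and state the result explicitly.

  e0=[1,0] f-->[1,1,0] g-->[2,2,1]
  e1=[0,1] f-->[2,1,2] g-->[2,1,2]
result: (2 2; 2 1; 1 2)

Answer: (2 2; 2 1; 1 2)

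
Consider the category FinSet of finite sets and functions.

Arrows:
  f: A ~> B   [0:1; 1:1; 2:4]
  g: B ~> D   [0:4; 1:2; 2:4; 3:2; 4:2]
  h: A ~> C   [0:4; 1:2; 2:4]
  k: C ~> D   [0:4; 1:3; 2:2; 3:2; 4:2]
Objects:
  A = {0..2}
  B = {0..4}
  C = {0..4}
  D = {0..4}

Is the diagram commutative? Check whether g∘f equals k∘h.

Answer: COMMUTES

Derivation:
1) trace f;g:
  0 f~>1 g~>2
  1 f~>1 g~>2
  2 f~>4 g~>2
  result₁ = [0:2; 1:2; 2:2]
2) trace h;k:
  0 h~>4 k~>2
  1 h~>2 k~>2
  2 h~>4 k~>2
  result₂ = [0:2; 1:2; 2:2]
Equal? equal; square commutes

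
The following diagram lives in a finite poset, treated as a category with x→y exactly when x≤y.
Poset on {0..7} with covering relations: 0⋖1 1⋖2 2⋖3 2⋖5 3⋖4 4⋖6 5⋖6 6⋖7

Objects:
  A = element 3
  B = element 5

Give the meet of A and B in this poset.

Answer: A∧B = 2

Trace:
Lower bounds of A=3 and B=5: {0,1,2}
  0 ≤ 2
  1 ≤ 2
  2 ≤ 2
glb = 2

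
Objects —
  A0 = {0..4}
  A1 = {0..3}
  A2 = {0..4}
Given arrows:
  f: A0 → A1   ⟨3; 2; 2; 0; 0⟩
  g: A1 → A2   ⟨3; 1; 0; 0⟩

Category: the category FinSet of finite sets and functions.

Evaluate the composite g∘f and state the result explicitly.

Answer: ⟨0; 0; 0; 3; 3⟩

Work:
  0 f→3 g→0
  1 f→2 g→0
  2 f→2 g→0
  3 f→0 g→3
  4 f→0 g→3
⟦path⟧: ⟨0; 0; 0; 3; 3⟩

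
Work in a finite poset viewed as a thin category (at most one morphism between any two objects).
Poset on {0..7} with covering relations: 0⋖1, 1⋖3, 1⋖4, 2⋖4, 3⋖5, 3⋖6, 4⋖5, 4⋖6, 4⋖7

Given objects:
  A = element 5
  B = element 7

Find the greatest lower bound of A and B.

Answer: A∧B = 4

Derivation:
Lower bounds of A=5 and B=7: {0,1,2,4}
  0 <= 4
  1 <= 4
  2 <= 4
  4 <= 4
glb = 4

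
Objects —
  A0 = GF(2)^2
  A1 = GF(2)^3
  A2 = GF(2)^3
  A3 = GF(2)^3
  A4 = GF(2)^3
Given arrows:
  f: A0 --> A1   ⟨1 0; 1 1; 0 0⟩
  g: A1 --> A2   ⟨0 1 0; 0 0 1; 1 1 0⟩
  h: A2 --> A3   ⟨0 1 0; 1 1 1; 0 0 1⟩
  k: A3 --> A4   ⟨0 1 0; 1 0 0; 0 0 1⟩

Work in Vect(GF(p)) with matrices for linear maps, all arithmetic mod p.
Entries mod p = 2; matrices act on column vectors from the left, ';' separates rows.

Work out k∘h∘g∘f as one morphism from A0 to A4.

Answer: ⟨1 0; 0 0; 0 1⟩

Work:
  e0=⟨1,0⟩ f-->⟨1,1,0⟩ g-->⟨1,0,0⟩ h-->⟨0,1,0⟩ k-->⟨1,0,0⟩
  e1=⟨0,1⟩ f-->⟨0,1,0⟩ g-->⟨1,0,1⟩ h-->⟨0,0,1⟩ k-->⟨0,0,1⟩
composite: ⟨1 0; 0 0; 0 1⟩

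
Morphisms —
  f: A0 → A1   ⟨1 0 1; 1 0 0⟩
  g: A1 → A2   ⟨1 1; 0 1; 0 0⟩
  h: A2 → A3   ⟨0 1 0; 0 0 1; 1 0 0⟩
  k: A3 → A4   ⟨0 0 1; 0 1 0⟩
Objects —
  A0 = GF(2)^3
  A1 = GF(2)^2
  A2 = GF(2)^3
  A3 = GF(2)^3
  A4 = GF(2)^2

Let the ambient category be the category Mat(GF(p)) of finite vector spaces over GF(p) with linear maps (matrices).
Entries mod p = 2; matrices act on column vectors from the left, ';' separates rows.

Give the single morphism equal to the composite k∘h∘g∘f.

  e0=(1,0,0) f→(1,1) g→(0,1,0) h→(1,0,0) k→(0,0)
  e1=(0,1,0) f→(0,0) g→(0,0,0) h→(0,0,0) k→(0,0)
  e2=(0,0,1) f→(1,0) g→(1,0,0) h→(0,0,1) k→(1,0)
composite: ⟨0 0 1; 0 0 0⟩

Answer: ⟨0 0 1; 0 0 0⟩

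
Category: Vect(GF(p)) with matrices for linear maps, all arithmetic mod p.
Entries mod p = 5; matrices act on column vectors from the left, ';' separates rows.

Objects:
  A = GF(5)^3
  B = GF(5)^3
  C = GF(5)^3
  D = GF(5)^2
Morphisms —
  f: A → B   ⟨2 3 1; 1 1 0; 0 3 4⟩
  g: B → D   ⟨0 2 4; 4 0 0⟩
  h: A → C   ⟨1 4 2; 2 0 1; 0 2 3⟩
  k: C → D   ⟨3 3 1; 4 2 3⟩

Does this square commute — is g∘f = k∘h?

1) trace f;g:
  e0=[1,0,0] f→[2,1,0] g→[2,3]
  e1=[0,1,0] f→[3,1,3] g→[4,2]
  e2=[0,0,1] f→[1,0,4] g→[1,4]
  ⟦path⟧₁ = ⟨2 4 1; 3 2 4⟩
2) trace h;k:
  e0=[1,0,0] h→[1,2,0] k→[4,3]
  e1=[0,1,0] h→[4,0,2] k→[4,2]
  e2=[0,0,1] h→[2,1,3] k→[2,4]
  ⟦path⟧₂ = ⟨4 4 2; 3 2 4⟩
Equal? differ; not commutative

Answer: DOES NOT COMMUTE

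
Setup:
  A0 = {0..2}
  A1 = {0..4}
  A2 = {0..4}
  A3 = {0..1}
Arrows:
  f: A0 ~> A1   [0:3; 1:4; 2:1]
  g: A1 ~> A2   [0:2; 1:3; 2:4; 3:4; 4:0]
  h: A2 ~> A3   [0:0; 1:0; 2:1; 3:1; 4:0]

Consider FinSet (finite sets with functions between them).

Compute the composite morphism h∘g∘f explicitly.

  0 f~>3 g~>4 h~>0
  1 f~>4 g~>0 h~>0
  2 f~>1 g~>3 h~>1
composite: [0:0; 1:0; 2:1]

Answer: [0:0; 1:0; 2:1]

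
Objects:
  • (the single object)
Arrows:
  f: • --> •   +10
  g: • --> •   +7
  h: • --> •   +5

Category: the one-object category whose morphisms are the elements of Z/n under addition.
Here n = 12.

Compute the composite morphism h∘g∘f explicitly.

  0 +10≡10 +7≡5 +5≡10  (mod 12)
⟦path⟧: +10

Answer: +10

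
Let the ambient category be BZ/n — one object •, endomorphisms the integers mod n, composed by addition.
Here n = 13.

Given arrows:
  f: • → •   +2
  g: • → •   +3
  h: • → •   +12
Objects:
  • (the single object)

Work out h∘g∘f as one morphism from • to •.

  0 +2≡2 +3≡5 +12≡4  (mod 13)
composite: +4

Answer: +4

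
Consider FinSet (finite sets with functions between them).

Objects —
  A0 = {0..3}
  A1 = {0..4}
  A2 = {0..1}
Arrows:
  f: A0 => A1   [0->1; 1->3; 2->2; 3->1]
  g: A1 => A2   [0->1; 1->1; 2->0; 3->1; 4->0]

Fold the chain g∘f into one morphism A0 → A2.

Answer: [0->1; 1->1; 2->0; 3->1]

Trace:
  0 f=>1 g=>1
  1 f=>3 g=>1
  2 f=>2 g=>0
  3 f=>1 g=>1
result: [0->1; 1->1; 2->0; 3->1]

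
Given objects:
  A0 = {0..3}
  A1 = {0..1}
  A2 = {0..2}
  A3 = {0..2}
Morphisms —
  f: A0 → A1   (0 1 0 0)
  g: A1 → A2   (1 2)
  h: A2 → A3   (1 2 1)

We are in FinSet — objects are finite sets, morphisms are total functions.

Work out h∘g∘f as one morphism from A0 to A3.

Answer: (2 1 2 2)

Work:
  0 f→0 g→1 h→2
  1 f→1 g→2 h→1
  2 f→0 g→1 h→2
  3 f→0 g→1 h→2
composite: (2 1 2 2)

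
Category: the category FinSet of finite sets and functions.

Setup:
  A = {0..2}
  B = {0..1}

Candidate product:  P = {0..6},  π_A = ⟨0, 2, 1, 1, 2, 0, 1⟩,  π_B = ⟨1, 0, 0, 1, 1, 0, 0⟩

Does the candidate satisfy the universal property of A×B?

Answer: NOT A VALID PRODUCT — |P|=7 ≠ |A|·|B|=6

Derivation:
|A|·|B| = 3·2 = 6;  |P| = 7
  → cardinalities differ; no bijection possible.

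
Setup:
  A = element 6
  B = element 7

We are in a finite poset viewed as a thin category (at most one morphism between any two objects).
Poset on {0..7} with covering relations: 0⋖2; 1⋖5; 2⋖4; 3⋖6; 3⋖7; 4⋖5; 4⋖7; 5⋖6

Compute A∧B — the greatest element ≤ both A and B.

{x : x⊑A ∧ x⊑B} = {0,2,3,4}  (A=6, B=7)
  maximal lower bounds 3 and 4 are incomparable: neither 3⊑4 nor 4⊑3
→ no greatest lower bound exists

Answer: NO MEET EXISTS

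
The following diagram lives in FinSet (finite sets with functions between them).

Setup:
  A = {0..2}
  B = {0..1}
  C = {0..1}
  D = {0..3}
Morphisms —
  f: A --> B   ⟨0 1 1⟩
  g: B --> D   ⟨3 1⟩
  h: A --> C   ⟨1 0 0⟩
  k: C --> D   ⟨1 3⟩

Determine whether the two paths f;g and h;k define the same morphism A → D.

Path 1 = f;g:
  0 f-->0 g-->3
  1 f-->1 g-->1
  2 f-->1 g-->1
  result₁ = ⟨3 1 1⟩
Path 2 = h;k:
  0 h-->1 k-->3
  1 h-->0 k-->1
  2 h-->0 k-->1
  result₂ = ⟨3 1 1⟩
Equal? YES — commutes

Answer: COMMUTES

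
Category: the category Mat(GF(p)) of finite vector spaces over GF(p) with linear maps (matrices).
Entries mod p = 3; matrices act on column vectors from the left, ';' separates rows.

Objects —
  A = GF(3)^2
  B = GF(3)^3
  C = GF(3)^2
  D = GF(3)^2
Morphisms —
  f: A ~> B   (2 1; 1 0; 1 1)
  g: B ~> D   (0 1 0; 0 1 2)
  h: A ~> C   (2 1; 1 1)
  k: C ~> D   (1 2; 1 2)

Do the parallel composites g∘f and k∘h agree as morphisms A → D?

Along f;g (path 1):
  e0=⟨1,0⟩ f~>⟨2,1,1⟩ g~>⟨1,0⟩
  e1=⟨0,1⟩ f~>⟨1,0,1⟩ g~>⟨0,2⟩
  result₁ = (1 0; 0 2)
Along h;k (path 2):
  e0=⟨1,0⟩ h~>⟨2,1⟩ k~>⟨1,1⟩
  e1=⟨0,1⟩ h~>⟨1,1⟩ k~>⟨0,0⟩
  result₂ = (1 0; 1 0)
Equal? distinct morphisms ✗

Answer: DOES NOT COMMUTE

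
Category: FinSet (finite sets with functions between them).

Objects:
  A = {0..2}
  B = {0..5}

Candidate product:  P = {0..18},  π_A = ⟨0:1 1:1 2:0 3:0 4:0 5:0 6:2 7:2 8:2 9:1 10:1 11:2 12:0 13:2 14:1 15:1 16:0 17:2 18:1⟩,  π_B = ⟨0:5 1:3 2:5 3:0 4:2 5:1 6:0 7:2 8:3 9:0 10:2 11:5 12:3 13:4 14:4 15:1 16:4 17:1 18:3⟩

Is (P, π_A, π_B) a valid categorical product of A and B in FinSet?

Answer: NOT A VALID PRODUCT — |P|=19 ≠ |A|·|B|=18

Trace:
|A|·|B| = 3·6 = 18;  |P| = 19
  → cardinalities differ; no bijection possible.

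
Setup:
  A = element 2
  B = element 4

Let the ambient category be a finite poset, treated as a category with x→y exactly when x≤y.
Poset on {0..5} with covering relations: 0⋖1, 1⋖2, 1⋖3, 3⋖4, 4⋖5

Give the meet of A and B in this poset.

Answer: A∧B = 1

Derivation:
{x : x⊑A ∧ x⊑B} = {0,1}  (A=2, B=4)
  0 ⊑ 1
  1 ⊑ 1
glb = 1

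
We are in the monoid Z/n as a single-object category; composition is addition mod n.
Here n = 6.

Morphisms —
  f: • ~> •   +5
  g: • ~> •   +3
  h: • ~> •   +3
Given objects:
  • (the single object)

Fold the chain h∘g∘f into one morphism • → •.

  0 +5≡5 +3≡2 +3≡5  (mod 6)
composite: +5

Answer: +5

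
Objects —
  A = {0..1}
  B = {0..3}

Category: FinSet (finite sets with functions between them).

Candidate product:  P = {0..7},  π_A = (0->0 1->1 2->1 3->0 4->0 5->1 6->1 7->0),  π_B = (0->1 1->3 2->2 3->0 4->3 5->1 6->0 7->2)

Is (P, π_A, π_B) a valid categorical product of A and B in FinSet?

|A|·|B| = 2·4 = 8;  |P| = 8
Check the pairing map k ↦ (π_A(k), π_B(k)):
  0 -> (0,1)
  1 -> (1,3)
  2 -> (1,2)
  3 -> (0,0)
  4 -> (0,3)
  5 -> (1,1)
  6 -> (1,0)
  7 -> (0,2)
distinct pairs in image: 8 / 8 needed
  → bijection onto A×B; projections well-typed.

Answer: VALID PRODUCT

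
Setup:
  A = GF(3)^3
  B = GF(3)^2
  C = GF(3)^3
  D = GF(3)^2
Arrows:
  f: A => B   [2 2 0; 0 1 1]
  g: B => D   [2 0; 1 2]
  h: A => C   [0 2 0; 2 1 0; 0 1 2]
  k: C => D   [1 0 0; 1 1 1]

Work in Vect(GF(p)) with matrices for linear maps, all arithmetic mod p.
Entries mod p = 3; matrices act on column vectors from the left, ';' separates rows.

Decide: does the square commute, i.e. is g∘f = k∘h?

Answer: DOES NOT COMMUTE

Work:
1) trace f;g:
  e0=⟨1,0,0⟩ f=>⟨2,0⟩ g=>⟨1,2⟩
  e1=⟨0,1,0⟩ f=>⟨2,1⟩ g=>⟨1,1⟩
  e2=⟨0,0,1⟩ f=>⟨0,1⟩ g=>⟨0,2⟩
  composite₁ = [1 1 0; 2 1 2]
2) trace h;k:
  e0=⟨1,0,0⟩ h=>⟨0,2,0⟩ k=>⟨0,2⟩
  e1=⟨0,1,0⟩ h=>⟨2,1,1⟩ k=>⟨2,1⟩
  e2=⟨0,0,1⟩ h=>⟨0,0,2⟩ k=>⟨0,2⟩
  composite₂ = [0 2 0; 2 1 2]
Equal? distinct morphisms ✗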